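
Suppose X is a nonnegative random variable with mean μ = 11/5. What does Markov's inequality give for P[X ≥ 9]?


μ = E[X] = 11/5, a = 9.
Markov: P[X ≥ 9] ≤ μ/a = (11/5)/9 = 11/45.
Numerically: ≈ 0.244444.
(Since a = 9 > μ = 2.200000, the bound 11/45 is < 1 and informative.)

P[X ≥ 9] ≤ 11/45 ≈ 0.244444.


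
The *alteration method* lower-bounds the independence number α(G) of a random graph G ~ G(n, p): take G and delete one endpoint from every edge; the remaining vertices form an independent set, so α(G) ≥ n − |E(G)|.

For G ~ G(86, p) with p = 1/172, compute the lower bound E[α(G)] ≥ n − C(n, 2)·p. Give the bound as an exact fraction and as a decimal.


E[|E(G)|] = C(86, 2)·p = 3655 · (1/172) = 85/4.
E[α(G)] ≥ n − E[|E(G)|] = 86 − 85/4 = 259/4.
Numerically: ≈ 64.7500.
(This is only a lower bound; the true E[α(G)] may be larger.)

E[α(G)] ≥ 259/4 ≈ 64.7500.


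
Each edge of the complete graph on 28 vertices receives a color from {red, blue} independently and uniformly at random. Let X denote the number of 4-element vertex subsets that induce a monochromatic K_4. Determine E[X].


Let X = Σ_S X_S over the C(28, 4) = 20475 subsets S of size 4, where X_S = 1 if the K_4 on S is monochromatic.
For a fixed S, the K_4 on S has C(4, 2) = 6 edges. P[all 6 edges red] = (1/2)^6, and likewise for blue, so P[monochromatic] = 2·(1/2)^6 = 2^{1 − 6} = 1/32.
Summing: E[X] = C(28, 4) · 2^{1 − 6} = 20475 · 1/32 = 20475/32.
Numerically: E[X] ≈ 639.84375.

E[X] = C(28,4)·2^(1−C(4,2)) = 20475/32 ≈ 639.84375.


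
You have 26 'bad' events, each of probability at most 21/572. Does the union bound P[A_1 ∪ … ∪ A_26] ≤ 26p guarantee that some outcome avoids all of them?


Union bound: P[∪_{i=1}^{26} A_i] ≤ Σ_i P[A_i] ≤ 26·p = 26·(21/572) = 21/22.
Numerically: 21/22 ≈ 0.955.
Is 21/22 < 1? YES.
Since P[∪ A_i] ≤ 21/22 < 1, the complement has P[∩ A_i^c] ≥ 1 − 21/22 = 1/22 > 0, so some outcome avoids every A_i.

26·p = 21/22 ≈ 0.955; existence CERTIFIED by the union bound.


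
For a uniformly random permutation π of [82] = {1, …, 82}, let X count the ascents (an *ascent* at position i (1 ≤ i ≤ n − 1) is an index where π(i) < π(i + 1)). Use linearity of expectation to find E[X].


Write X = Σ X_I over i = 1, …, 81, with X_I the indicator of one ascent.
There are 81 indicators.
For each fixed i, the pair (π(i), π(i+1)) is a uniformly random ordered pair of distinct values from {1, …, 82}; by symmetry P[π(i) < π(i+1)] = 1/2.
By linearity: E[X] = 81 · (1/2) = (82 − 1) · (1/2) = 81/2 ≈ 40.500000.

E[X] = 81/2 = 40.500000.


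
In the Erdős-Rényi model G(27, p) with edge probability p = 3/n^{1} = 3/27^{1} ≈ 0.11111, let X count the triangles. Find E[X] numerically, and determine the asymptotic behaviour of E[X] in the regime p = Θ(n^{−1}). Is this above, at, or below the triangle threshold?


Number of potential triangles: C(27, 3) = 2925.
Each occurs with probability p³ ≈ (0.11111)³ ≈ 1.3717421e-03.
By linearity: E[X] = C(27, 3)·p³ ≈ 2925 · 1.3717421e-03 ≈ 4.01235.
Here α = 1, so p = 3/n is exactly at the triangle threshold p ~ 1/n. Asymptotically E[X] → c³/6 = 3³/6 = 9/2 ≈ 4.50000, a bounded constant. In this regime the triangle count is asymptotically Poisson(c³/6).

E[X] ≈ 4.01235; in regime p = Θ(1/n^{1}) E[X] stays bounded (at the triangle threshold p ~ 1/n).


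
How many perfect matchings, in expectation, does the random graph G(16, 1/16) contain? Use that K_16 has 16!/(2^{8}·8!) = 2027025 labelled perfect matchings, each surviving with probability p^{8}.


K_16 has 16!/(2^{8}·8!) = 2027025 labelled perfect matchings.
For each such perfect matching H, let X_H = 1 if all 8 edges of H are present in G. Then P[X_H = 1] = p^{8} = (1/16)^{8} = 1/4294967296.
By linearity: E[X] = Σ_H E[X_H] = 2027025 · p^{8} = 2027025 · 1/4294967296 = 2027025/4294967296.
Numerically: E[X] ≈ 0.000471954.

E[X] = 2027025 · (1/16)^{8} = 2027025/4294967296 ≈ 0.000471954.


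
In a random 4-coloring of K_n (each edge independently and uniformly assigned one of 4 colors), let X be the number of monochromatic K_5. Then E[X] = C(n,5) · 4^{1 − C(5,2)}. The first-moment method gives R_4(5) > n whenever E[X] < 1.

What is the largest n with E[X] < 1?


We need C(n, 5) · 4^{1 − 10} < 1, i.e. C(n, 5) < 4^{10 − 1} = 262144.
Check values of n near the boundary:
  n = 32: C(32, 5) = 201376; 201376 < 262144? YES
  n = 33: C(33, 5) = 237336; 237336 < 262144? YES
  n = 34: C(34, 5) = 278256; 278256 < 262144? NO
  n = 35: C(35, 5) = 324632; 324632 < 262144? NO
  n = 36: C(36, 5) = 376992; 376992 < 262144? NO
The largest n with C(n, 5) < 262144 is n = 33 (where E[X] = 29667/32768 ≈ 0.905365). Hence R_4(5) > 33, i.e. R_4(5) ≥ 34.

Largest n = 33; hence R_4(5) > 33.


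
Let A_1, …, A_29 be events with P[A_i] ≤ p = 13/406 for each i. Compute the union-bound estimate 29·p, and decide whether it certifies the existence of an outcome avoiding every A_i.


Union bound: P[∪_{i=1}^{29} A_i] ≤ Σ_i P[A_i] ≤ 29·p = 29·(13/406) = 13/14.
Numerically: 13/14 ≈ 0.928571.
Is 13/14 < 1? YES.
Since P[∪ A_i] ≤ 13/14 < 1, the complement has P[∩ A_i^c] ≥ 1 − 13/14 = 1/14 > 0, so some outcome avoids every A_i.

29·p = 13/14 ≈ 0.928571; existence CERTIFIED by the union bound.


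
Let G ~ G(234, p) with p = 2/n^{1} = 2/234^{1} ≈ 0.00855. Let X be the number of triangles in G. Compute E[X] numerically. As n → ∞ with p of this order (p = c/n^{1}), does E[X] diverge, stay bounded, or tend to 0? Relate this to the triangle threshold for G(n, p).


Number of potential triangles: C(234, 3) = 2108184.
Each occurs with probability p³ ≈ (0.00855)³ ≈ 6.24371e-07.
By linearity: E[X] = C(234, 3)·p³ ≈ 2108184 · 6.24371e-07 ≈ 1.316.
Here α = 1, so p = 2/n is exactly at the triangle threshold p ~ 1/n. Asymptotically E[X] → c³/6 = 2³/6 = 4/3 ≈ 1.333, a bounded constant. In this regime the triangle count is asymptotically Poisson(c³/6).

E[X] ≈ 1.316; in regime p = Θ(1/n^{1}) E[X] stays bounded (at the triangle threshold p ~ 1/n).


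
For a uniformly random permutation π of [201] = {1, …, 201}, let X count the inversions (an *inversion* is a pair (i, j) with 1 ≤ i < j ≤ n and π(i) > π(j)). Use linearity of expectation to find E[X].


Write X = Σ X_I over the C(201, 2) = 20100 pairs i < j, with X_I the indicator of one inversion.
There are 20100 indicators.
For each fixed pair i < j, the values π(i) and π(j) are two distinct elements of {1, …, 201} in uniformly random order; by symmetry P[π(i) > π(j)] = 1/2.
By linearity: E[X] = 20100 · (1/2) = C(201, 2) · (1/2) = 20100/2 = 10050 ≈ 10050.00000.

E[X] = 10050 = 10050.00000.


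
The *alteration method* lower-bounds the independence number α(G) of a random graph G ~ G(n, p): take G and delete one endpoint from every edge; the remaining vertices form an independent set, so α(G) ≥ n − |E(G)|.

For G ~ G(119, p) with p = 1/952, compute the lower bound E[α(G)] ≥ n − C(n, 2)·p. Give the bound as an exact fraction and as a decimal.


E[|E(G)|] = C(119, 2)·p = 7021 · (1/952) = 59/8.
E[α(G)] ≥ n − E[|E(G)|] = 119 − 59/8 = 893/8.
Numerically: ≈ 111.62500.
(This is only a lower bound; the true E[α(G)] may be larger.)

E[α(G)] ≥ 893/8 ≈ 111.62500.


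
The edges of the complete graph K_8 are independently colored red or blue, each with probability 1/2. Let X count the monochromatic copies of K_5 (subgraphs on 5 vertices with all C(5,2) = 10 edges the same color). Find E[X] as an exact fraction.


Let X = Σ_S X_S over the C(8, 5) = 56 subsets S of size 5, where X_S = 1 if the K_5 on S is monochromatic.
For a fixed S, the K_5 on S has C(5, 2) = 10 edges. P[all 10 edges red] = (1/2)^10, and likewise for blue, so P[monochromatic] = 2·(1/2)^10 = 2^{1 − 10} = 1/512.
Summing: E[X] = C(8, 5) · 2^{1 − 10} = 56 · 1/512 = 7/64.
Numerically: E[X] ≈ 0.109.

E[X] = C(8,5)·2^(1−C(5,2)) = 7/64 ≈ 0.109.


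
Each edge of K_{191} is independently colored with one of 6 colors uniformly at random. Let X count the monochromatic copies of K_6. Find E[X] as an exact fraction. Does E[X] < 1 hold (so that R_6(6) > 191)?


E[X] = C(191, 6) · 6^{1 − 15} = 62291483793 · 6^{−14} = 62291483793/78364164096.
As a reduced fraction: E[X] = 6921275977/8707129344 ≈ 0.7949.
Is E[X] < 1? YES.
Since E[X] < 1, there exists a 6-coloring of K_{191} with no monochromatic K_6; hence R_6(6) > 191.

E[X] = 6921275977/8707129344 ≈ 0.7949; E[X] < 1, so R_6(6) > 191.


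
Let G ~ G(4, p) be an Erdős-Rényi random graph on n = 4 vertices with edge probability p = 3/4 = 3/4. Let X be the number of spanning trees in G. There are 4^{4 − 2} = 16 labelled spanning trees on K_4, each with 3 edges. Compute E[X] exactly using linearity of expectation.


K_4 has 4^{4 − 2} = 16 labelled spanning trees.
For each such spanning tree H, let X_H = 1 if all 3 edges of H are present in G. Then P[X_H = 1] = p^{3} = (3/4)^{3} = 27/64.
By linearity of expectation: E[X] = Σ_H E[X_H] = 16 · p^{3} = 16 · 27/64 = 27/4.
Numerically: E[X] ≈ 6.75.

E[X] = 16 · (3/4)^{3} = 27/4 ≈ 6.75.


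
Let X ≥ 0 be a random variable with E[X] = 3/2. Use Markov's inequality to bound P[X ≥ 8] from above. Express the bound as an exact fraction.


μ = E[X] = 3/2, a = 8.
Markov: P[X ≥ 8] ≤ μ/a = (3/2)/8 = 3/16.
Numerically: ≈ 0.188.
(Since a = 8 > μ = 1.500, the bound 3/16 is < 1 and informative.)

P[X ≥ 8] ≤ 3/16 ≈ 0.188.


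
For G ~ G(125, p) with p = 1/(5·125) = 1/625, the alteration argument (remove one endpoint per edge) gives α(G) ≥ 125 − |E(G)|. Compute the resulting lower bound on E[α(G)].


E[|E(G)|] = C(125, 2)·p = 7750 · (1/625) = 62/5.
E[α(G)] ≥ n − E[|E(G)|] = 125 − 62/5 = 563/5.
Numerically: ≈ 112.6000.
(This is only a lower bound; the true E[α(G)] may be larger.)

E[α(G)] ≥ 563/5 ≈ 112.6000.


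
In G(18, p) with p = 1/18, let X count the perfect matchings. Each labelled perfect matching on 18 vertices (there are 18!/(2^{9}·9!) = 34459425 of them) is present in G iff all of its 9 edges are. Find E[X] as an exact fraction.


K_18 has 18!/(2^{9}·9!) = 34459425 labelled perfect matchings.
For each such perfect matching H, let X_H = 1 if all 9 edges of H are present in G. Then P[X_H = 1] = p^{9} = (1/18)^{9} = 1/198359290368.
By linearity of expectation: E[X] = Σ_H E[X_H] = 34459425 · p^{9} = 34459425 · 1/198359290368 = 425425/2448880128.
Numerically: E[X] ≈ 0.0001737.

E[X] = 34459425 · (1/18)^{9} = 425425/2448880128 ≈ 0.0001737.


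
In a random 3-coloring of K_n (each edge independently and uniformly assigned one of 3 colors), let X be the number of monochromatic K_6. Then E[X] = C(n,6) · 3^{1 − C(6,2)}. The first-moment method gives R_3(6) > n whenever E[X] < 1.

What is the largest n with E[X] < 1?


We need C(n, 6) · 3^{1 − 15} < 1, i.e. C(n, 6) < 3^{15 − 1} = 4782969.
Check values of n near the boundary:
  n = 36: C(36, 6) = 1947792; 1947792 < 4782969? YES
  n = 37: C(37, 6) = 2324784; 2324784 < 4782969? YES
  n = 38: C(38, 6) = 2760681; 2760681 < 4782969? YES
  n = 39: C(39, 6) = 3262623; 3262623 < 4782969? YES
  n = 40: C(40, 6) = 3838380; 3838380 < 4782969? YES
  n = 41: C(41, 6) = 4496388; 4496388 < 4782969? YES
  n = 42: C(42, 6) = 5245786; 5245786 < 4782969? NO
The largest n with C(n, 6) < 4782969 is n = 41 (where E[X] = 1498796/1594323 ≈ 0.94008). Hence R_3(6) > 41, i.e. R_3(6) ≥ 42.

Largest n = 41; hence R_3(6) > 41.


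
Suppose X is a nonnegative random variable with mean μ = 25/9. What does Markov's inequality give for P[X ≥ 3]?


μ = E[X] = 25/9, a = 3.
Markov: P[X ≥ 3] ≤ μ/a = (25/9)/3 = 25/27.
Numerically: ≈ 0.926.
(Since a = 3 > μ = 2.778, the bound 25/27 is < 1 and informative.)

P[X ≥ 3] ≤ 25/27 ≈ 0.926.


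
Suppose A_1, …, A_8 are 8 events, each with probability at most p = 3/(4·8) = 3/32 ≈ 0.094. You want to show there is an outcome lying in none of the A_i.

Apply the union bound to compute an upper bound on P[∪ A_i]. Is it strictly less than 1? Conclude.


Union bound: P[∪_{i=1}^{8} A_i] ≤ Σ_i P[A_i] ≤ 8·p = 8·(3/32) = 3/4.
Numerically: 3/4 ≈ 0.750.
Is 3/4 < 1? YES.
Since P[∪ A_i] ≤ 3/4 < 1, the complement has P[∩ A_i^c] ≥ 1 − 3/4 = 1/4 > 0, so some outcome avoids every A_i.

8·p = 3/4 ≈ 0.750; existence CERTIFIED by the union bound.


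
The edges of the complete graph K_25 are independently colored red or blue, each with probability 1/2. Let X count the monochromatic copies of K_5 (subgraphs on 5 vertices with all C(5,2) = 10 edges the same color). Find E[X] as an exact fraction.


Let X = Σ_S X_S over the C(25, 5) = 53130 subsets S of size 5, where X_S = 1 if the K_5 on S is monochromatic.
For a fixed S, the K_5 on S has C(5, 2) = 10 edges. P[all 10 edges red] = (1/2)^10, and likewise for blue, so P[monochromatic] = 2·(1/2)^10 = 2^{1 − 10} = 1/512.
By linearity: E[X] = C(25, 5) · 2^{1 − 10} = 53130 · 1/512 = 26565/256.
Numerically: E[X] ≈ 103.770.

E[X] = C(25,5)·2^(1−C(5,2)) = 26565/256 ≈ 103.770.


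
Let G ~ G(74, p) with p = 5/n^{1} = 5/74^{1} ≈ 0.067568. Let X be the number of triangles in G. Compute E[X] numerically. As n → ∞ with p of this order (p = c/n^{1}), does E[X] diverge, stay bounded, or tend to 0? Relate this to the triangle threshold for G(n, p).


Number of potential triangles: C(74, 3) = 64824.
Each occurs with probability p³ ≈ (0.067568)³ ≈ 3.0847136e-04.
By linearity: E[X] = C(74, 3)·p³ ≈ 64824 · 3.0847136e-04 ≈ 19.99635.
Here α = 1, so p = 5/n is exactly at the triangle threshold p ~ 1/n. Asymptotically E[X] → c³/6 = 5³/6 = 125/6 ≈ 20.83333, a bounded constant. In this regime the triangle count is asymptotically Poisson(c³/6).

E[X] ≈ 19.99635; in regime p = Θ(1/n^{1}) E[X] stays bounded (at the triangle threshold p ~ 1/n).


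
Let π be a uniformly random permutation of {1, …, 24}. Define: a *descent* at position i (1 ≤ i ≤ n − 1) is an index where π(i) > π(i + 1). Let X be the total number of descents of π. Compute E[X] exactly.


Write X = Σ X_I over i = 1, …, 23, with X_I the indicator of one descent.
There are 23 indicators.
For each fixed i, the pair (π(i), π(i+1)) is a uniformly random ordered pair of distinct values from {1, …, 24}; by symmetry P[π(i) > π(i+1)] = 1/2.
By linearity: E[X] = 23 · (1/2) = (24 − 1) · (1/2) = 23/2 ≈ 11.500000.

E[X] = 23/2 = 11.500000.


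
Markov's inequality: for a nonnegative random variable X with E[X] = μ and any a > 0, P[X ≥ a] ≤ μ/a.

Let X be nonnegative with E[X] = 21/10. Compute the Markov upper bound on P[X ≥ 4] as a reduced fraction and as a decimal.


μ = E[X] = 21/10, a = 4.
Markov: P[X ≥ 4] ≤ μ/a = (21/10)/4 = 21/40.
Numerically: ≈ 0.52500.
(Since a = 4 > μ = 2.10000, the bound 21/40 is < 1 and informative.)

P[X ≥ 4] ≤ 21/40 ≈ 0.52500.


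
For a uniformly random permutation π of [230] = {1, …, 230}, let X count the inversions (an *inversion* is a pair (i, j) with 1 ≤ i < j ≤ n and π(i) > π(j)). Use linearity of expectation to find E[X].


Write X = Σ X_I over the C(230, 2) = 26335 pairs i < j, with X_I the indicator of one inversion.
There are 26335 indicators.
For each fixed pair i < j, the values π(i) and π(j) are two distinct elements of {1, …, 230} in uniformly random order; by symmetry P[π(i) > π(j)] = 1/2.
By linearity: E[X] = 26335 · (1/2) = C(230, 2) · (1/2) = 26335/2 = 26335/2 ≈ 13167.500000.

E[X] = 26335/2 = 13167.500000.


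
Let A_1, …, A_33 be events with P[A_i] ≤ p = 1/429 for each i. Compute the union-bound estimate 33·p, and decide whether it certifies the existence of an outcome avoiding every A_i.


Union bound: P[∪_{i=1}^{33} A_i] ≤ Σ_i P[A_i] ≤ 33·p = 33·(1/429) = 1/13.
Numerically: 1/13 ≈ 0.076923.
Is 1/13 < 1? YES.
Since P[∪ A_i] ≤ 1/13 < 1, the complement has P[∩ A_i^c] ≥ 1 − 1/13 = 12/13 > 0, so some outcome avoids every A_i.

33·p = 1/13 ≈ 0.076923; existence CERTIFIED by the union bound.


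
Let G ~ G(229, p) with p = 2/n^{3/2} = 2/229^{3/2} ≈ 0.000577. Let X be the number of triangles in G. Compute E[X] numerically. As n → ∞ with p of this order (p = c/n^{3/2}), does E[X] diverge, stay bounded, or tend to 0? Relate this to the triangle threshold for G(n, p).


Number of potential triangles: C(229, 3) = 1975354.
Each occurs with probability p³ ≈ (0.000577)³ ≈ 1.92234e-10.
By linearity: E[X] = C(229, 3)·p³ ≈ 1975354 · 1.92234e-10 ≈ 0.000.
Since α = 3/2 > 1, p = c/n^{3/2} = o(1/n) is below the triangle threshold p ~ 1/n. Asymptotically E[X] ~ (c³/6)·n^{3(1−α)} = (2³/6)·n^{-1.5} → 0, so by Markov's inequality G has no triangles w.h.p.

E[X] ≈ 0.000; in regime p = Θ(1/n^{3/2}) E[X] tends to 0 (below the triangle threshold p ~ 1/n).


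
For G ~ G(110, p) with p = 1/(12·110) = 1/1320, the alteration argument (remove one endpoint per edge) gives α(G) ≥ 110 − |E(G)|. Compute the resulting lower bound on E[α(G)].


E[|E(G)|] = C(110, 2)·p = 5995 · (1/1320) = 109/24.
E[α(G)] ≥ n − E[|E(G)|] = 110 − 109/24 = 2531/24.
Numerically: ≈ 105.4583.
(This is only a lower bound; the true E[α(G)] may be larger.)

E[α(G)] ≥ 2531/24 ≈ 105.4583.


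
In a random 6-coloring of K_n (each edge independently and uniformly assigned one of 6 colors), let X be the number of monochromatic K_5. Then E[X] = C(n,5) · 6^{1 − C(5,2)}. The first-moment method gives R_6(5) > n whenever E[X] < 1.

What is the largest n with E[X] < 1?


We need C(n, 5) · 6^{1 − 10} < 1, i.e. C(n, 5) < 6^{10 − 1} = 10077696.
Check values of n near the boundary:
  n = 64: C(64, 5) = 7624512; 7624512 < 10077696? YES
  n = 65: C(65, 5) = 8259888; 8259888 < 10077696? YES
  n = 66: C(66, 5) = 8936928; 8936928 < 10077696? YES
  n = 67: C(67, 5) = 9657648; 9657648 < 10077696? YES
  n = 68: C(68, 5) = 10424128; 10424128 < 10077696? NO
  n = 69: C(69, 5) = 11238513; 11238513 < 10077696? NO
The largest n with C(n, 5) < 10077696 is n = 67 (where E[X] = 67067/69984 ≈ 0.9583190). Hence R_6(5) > 67, i.e. R_6(5) ≥ 68.

Largest n = 67; hence R_6(5) > 67.


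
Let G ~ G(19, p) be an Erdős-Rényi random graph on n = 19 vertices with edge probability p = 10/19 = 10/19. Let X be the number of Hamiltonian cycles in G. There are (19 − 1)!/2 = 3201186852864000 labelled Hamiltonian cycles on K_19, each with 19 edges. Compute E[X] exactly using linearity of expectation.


K_19 has (19 − 1)!/2 = 3201186852864000 labelled Hamiltonian cycles.
For each such Hamiltonian cycle H, let X_H = 1 if all 19 edges of H are present in G. Then P[X_H = 1] = p^{19} = (10/19)^{19} = 10000000000000000000/1978419655660313589123979.
Summing the indicators: E[X] = Σ_H E[X_H] = 3201186852864000 · p^{19} = 3201186852864000 · 10000000000000000000/1978419655660313589123979 = 32011868528640000000000000000000000/1978419655660313589123979.
Numerically: E[X] ≈ 1.6181e+10.

E[X] = 3201186852864000 · (10/19)^{19} = 32011868528640000000000000000000000/1978419655660313589123979 ≈ 1.6181e+10.


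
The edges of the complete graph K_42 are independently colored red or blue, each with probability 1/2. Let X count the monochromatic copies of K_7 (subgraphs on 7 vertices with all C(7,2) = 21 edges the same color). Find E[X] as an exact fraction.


Let X = Σ_S X_S over the C(42, 7) = 26978328 subsets S of size 7, where X_S = 1 if the K_7 on S is monochromatic.
For a fixed S, the K_7 on S has C(7, 2) = 21 edges. P[all 21 edges red] = (1/2)^21, and likewise for blue, so P[monochromatic] = 2·(1/2)^21 = 2^{1 − 21} = 1/1048576.
Summing: E[X] = C(42, 7) · 2^{1 − 21} = 26978328 · 1/1048576 = 3372291/131072.
Numerically: E[X] ≈ 25.72854.

E[X] = C(42,7)·2^(1−C(7,2)) = 3372291/131072 ≈ 25.72854.


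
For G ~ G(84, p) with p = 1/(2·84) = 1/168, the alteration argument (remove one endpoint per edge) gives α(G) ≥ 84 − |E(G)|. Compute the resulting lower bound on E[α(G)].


E[|E(G)|] = C(84, 2)·p = 3486 · (1/168) = 83/4.
E[α(G)] ≥ n − E[|E(G)|] = 84 − 83/4 = 253/4.
Numerically: ≈ 63.250.
(This is only a lower bound; the true E[α(G)] may be larger.)

E[α(G)] ≥ 253/4 ≈ 63.250.


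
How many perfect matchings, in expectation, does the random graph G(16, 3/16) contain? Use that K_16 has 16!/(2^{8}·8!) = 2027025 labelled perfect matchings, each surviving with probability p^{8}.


K_16 has 16!/(2^{8}·8!) = 2027025 labelled perfect matchings.
For each such perfect matching H, let X_H = 1 if all 8 edges of H are present in G. Then P[X_H = 1] = p^{8} = (3/16)^{8} = 6561/4294967296.
Summing the indicators: E[X] = Σ_H E[X_H] = 2027025 · p^{8} = 2027025 · 6561/4294967296 = 13299311025/4294967296.
Numerically: E[X] ≈ 3.096.

E[X] = 2027025 · (3/16)^{8} = 13299311025/4294967296 ≈ 3.096.


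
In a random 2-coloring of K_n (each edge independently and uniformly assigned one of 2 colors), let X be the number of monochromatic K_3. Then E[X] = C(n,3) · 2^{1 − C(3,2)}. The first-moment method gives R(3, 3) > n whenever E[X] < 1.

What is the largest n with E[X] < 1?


We need C(n, 3) · 2^{1 − 3} < 1, i.e. C(n, 3) < 2^{3 − 1} = 4.
Check values of n near the boundary:
  n = 3: C(3, 3) = 1; 1 < 4? YES
  n = 4: C(4, 3) = 4; 4 < 4? NO
  n = 5: C(5, 3) = 10; 10 < 4? NO
  n = 6: C(6, 3) = 20; 20 < 4? NO
The largest n with C(n, 3) < 4 is n = 3 (where E[X] = 1/4 ≈ 0.2500). Hence R(3, 3) > 3, i.e. R(3, 3) ≥ 4.

Largest n = 3; hence R(3, 3) > 3.


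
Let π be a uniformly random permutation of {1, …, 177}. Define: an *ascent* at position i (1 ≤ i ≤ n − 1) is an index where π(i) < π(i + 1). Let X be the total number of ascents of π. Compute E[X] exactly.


Write X = Σ X_I over i = 1, …, 176, with X_I the indicator of one ascent.
There are 176 indicators.
For each fixed i, the pair (π(i), π(i+1)) is a uniformly random ordered pair of distinct values from {1, …, 177}; by symmetry P[π(i) < π(i+1)] = 1/2.
By linearity: E[X] = 176 · (1/2) = (177 − 1) · (1/2) = 88 ≈ 88.000000.

E[X] = 88 = 88.000000.


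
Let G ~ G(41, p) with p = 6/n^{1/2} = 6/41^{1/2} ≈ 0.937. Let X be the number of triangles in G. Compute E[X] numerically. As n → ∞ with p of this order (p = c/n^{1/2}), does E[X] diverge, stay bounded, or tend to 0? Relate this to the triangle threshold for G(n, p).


Number of potential triangles: C(41, 3) = 10660.
Each occurs with probability p³ ≈ (0.937)³ ≈ 8.227691e-01.
By linearity: E[X] = C(41, 3)·p³ ≈ 10660 · 8.227691e-01 ≈ 8770.7185.
Since α = 1/2 < 1, p = c/n^{1/2} ≫ 1/n is above the triangle threshold p ~ 1/n. Asymptotically E[X] ~ (c³/6)·n^{3(1−α)} = (6³/6)·n^{1.5} → ∞; triangles are abundant w.h.p.

E[X] ≈ 8770.7185; in regime p = Θ(1/n^{1/2}) E[X] diverges (above the triangle threshold p ~ 1/n).


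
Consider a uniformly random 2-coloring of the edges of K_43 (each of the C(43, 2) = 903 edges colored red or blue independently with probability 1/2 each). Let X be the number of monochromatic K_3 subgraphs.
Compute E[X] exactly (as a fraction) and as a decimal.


Let X = Σ_S X_S over the C(43, 3) = 12341 subsets S of size 3, where X_S = 1 if the K_3 on S is monochromatic.
For a fixed S, the K_3 on S has C(3, 2) = 3 edges. P[all 3 edges red] = (1/2)^3, and likewise for blue, so P[monochromatic] = 2·(1/2)^3 = 2^{1 − 3} = 1/4.
By linearity of expectation: E[X] = C(43, 3) · 2^{1 − 3} = 12341 · 1/4 = 12341/4.
Numerically: E[X] ≈ 3085.2500.

E[X] = C(43,3)·2^(1−C(3,2)) = 12341/4 ≈ 3085.2500.


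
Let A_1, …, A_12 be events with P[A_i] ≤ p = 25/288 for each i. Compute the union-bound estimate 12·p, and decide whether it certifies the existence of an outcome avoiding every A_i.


Union bound: P[∪_{i=1}^{12} A_i] ≤ Σ_i P[A_i] ≤ 12·p = 12·(25/288) = 25/24.
Numerically: 25/24 ≈ 1.0417.
Is 25/24 < 1? NO.
Since the bound 25/24 is ≥ 1, the union bound is uninformative here; it does NOT by itself certify existence.

12·p = 25/24 ≈ 1.0417; existence NOT certified by the union bound.


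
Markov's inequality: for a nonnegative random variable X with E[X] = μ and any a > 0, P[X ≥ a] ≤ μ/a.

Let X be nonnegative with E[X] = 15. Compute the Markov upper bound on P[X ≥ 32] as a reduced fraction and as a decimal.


μ = E[X] = 15, a = 32.
Markov: P[X ≥ 32] ≤ μ/a = (15)/32 = 15/32.
Numerically: ≈ 0.4688.
(Since a = 32 > μ = 15.0000, the bound 15/32 is < 1 and informative.)

P[X ≥ 32] ≤ 15/32 ≈ 0.4688.


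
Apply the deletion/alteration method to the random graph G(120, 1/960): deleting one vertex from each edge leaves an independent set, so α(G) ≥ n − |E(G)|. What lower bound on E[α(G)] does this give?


E[|E(G)|] = C(120, 2)·p = 7140 · (1/960) = 119/16.
E[α(G)] ≥ n − E[|E(G)|] = 120 − 119/16 = 1801/16.
Numerically: ≈ 112.56250.
(This is only a lower bound; the true E[α(G)] may be larger.)

E[α(G)] ≥ 1801/16 ≈ 112.56250.


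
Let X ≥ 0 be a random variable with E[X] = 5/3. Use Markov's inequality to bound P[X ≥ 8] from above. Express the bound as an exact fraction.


μ = E[X] = 5/3, a = 8.
Markov: P[X ≥ 8] ≤ μ/a = (5/3)/8 = 5/24.
Numerically: ≈ 0.20833.
(Since a = 8 > μ = 1.66667, the bound 5/24 is < 1 and informative.)

P[X ≥ 8] ≤ 5/24 ≈ 0.20833.


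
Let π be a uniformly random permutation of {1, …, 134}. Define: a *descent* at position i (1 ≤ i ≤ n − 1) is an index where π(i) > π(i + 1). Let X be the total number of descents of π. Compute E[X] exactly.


Write X = Σ X_I over i = 1, …, 133, with X_I the indicator of one descent.
There are 133 indicators.
For each fixed i, the pair (π(i), π(i+1)) is a uniformly random ordered pair of distinct values from {1, …, 134}; by symmetry P[π(i) > π(i+1)] = 1/2.
By linearity: E[X] = 133 · (1/2) = (134 − 1) · (1/2) = 133/2 ≈ 66.500000.

E[X] = 133/2 = 66.500000.


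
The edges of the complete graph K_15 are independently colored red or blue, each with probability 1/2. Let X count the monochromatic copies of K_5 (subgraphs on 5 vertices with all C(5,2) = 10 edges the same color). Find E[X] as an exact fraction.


Let X = Σ_S X_S over the C(15, 5) = 3003 subsets S of size 5, where X_S = 1 if the K_5 on S is monochromatic.
For a fixed S, the K_5 on S has C(5, 2) = 10 edges. P[all 10 edges red] = (1/2)^10, and likewise for blue, so P[monochromatic] = 2·(1/2)^10 = 2^{1 − 10} = 1/512.
By linearity: E[X] = C(15, 5) · 2^{1 − 10} = 3003 · 1/512 = 3003/512.
Numerically: E[X] ≈ 5.86523.

E[X] = C(15,5)·2^(1−C(5,2)) = 3003/512 ≈ 5.86523.


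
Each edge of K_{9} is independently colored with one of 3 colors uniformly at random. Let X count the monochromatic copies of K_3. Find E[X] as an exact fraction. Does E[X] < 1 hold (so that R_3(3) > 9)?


E[X] = C(9, 3) · 3^{1 − 3} = 84 · 3^{−2} = 84/9.
As a reduced fraction: E[X] = 28/3 ≈ 9.33333.
Is E[X] < 1? NO.
Since E[X] ≥ 1, the first-moment bound is inconclusive at n = 9; it does NOT by itself certify R_3(3) > 9.

E[X] = 28/3 ≈ 9.33333; E[X] ≥ 1; first-moment method inconclusive here.


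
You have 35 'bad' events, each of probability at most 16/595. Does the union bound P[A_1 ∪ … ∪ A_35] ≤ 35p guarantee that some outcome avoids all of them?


Union bound: P[∪_{i=1}^{35} A_i] ≤ Σ_i P[A_i] ≤ 35·p = 35·(16/595) = 16/17.
Numerically: 16/17 ≈ 0.9412.
Is 16/17 < 1? YES.
Since P[∪ A_i] ≤ 16/17 < 1, the complement has P[∩ A_i^c] ≥ 1 − 16/17 = 1/17 > 0, so some outcome avoids every A_i.

35·p = 16/17 ≈ 0.9412; existence CERTIFIED by the union bound.


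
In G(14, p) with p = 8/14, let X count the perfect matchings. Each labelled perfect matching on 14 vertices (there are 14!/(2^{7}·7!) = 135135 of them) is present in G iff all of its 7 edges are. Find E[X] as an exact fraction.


K_14 has 14!/(2^{7}·7!) = 135135 labelled perfect matchings.
For each such perfect matching H, let X_H = 1 if all 7 edges of H are present in G. Then P[X_H = 1] = p^{7} = (4/7)^{7} = 16384/823543.
By linearity: E[X] = Σ_H E[X_H] = 135135 · p^{7} = 135135 · 16384/823543 = 316293120/117649.
Numerically: E[X] ≈ 2.69e+03.

E[X] = 135135 · (4/7)^{7} = 316293120/117649 ≈ 2.69e+03.


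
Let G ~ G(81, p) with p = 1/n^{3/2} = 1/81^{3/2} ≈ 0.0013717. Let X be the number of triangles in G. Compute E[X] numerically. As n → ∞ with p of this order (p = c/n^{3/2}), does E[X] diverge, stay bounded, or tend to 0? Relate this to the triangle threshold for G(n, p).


Number of potential triangles: C(81, 3) = 85320.
Each occurs with probability p³ ≈ (0.0013717)³ ≈ 2.5811748e-09.
By linearity: E[X] = C(81, 3)·p³ ≈ 85320 · 2.5811748e-09 ≈ 0.00022.
Since α = 3/2 > 1, p = c/n^{3/2} = o(1/n) is below the triangle threshold p ~ 1/n. Asymptotically E[X] ~ (c³/6)·n^{3(1−α)} = (1³/6)·n^{-1.5} → 0, so by Markov's inequality G has no triangles w.h.p.

E[X] ≈ 0.00022; in regime p = Θ(1/n^{3/2}) E[X] tends to 0 (below the triangle threshold p ~ 1/n).


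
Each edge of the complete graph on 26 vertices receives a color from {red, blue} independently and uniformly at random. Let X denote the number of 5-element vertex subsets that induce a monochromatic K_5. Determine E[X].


Let X = Σ_S X_S over the C(26, 5) = 65780 subsets S of size 5, where X_S = 1 if the K_5 on S is monochromatic.
For a fixed S, the K_5 on S has C(5, 2) = 10 edges. P[all 10 edges red] = (1/2)^10, and likewise for blue, so P[monochromatic] = 2·(1/2)^10 = 2^{1 − 10} = 1/512.
By linearity: E[X] = C(26, 5) · 2^{1 − 10} = 65780 · 1/512 = 16445/128.
Numerically: E[X] ≈ 128.47656.

E[X] = C(26,5)·2^(1−C(5,2)) = 16445/128 ≈ 128.47656.


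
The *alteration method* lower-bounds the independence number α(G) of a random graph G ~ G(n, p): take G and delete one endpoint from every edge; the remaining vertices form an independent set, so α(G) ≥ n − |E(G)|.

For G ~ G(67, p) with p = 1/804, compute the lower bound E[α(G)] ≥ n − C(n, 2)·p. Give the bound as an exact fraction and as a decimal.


E[|E(G)|] = C(67, 2)·p = 2211 · (1/804) = 11/4.
E[α(G)] ≥ n − E[|E(G)|] = 67 − 11/4 = 257/4.
Numerically: ≈ 64.250.
(This is only a lower bound; the true E[α(G)] may be larger.)

E[α(G)] ≥ 257/4 ≈ 64.250.


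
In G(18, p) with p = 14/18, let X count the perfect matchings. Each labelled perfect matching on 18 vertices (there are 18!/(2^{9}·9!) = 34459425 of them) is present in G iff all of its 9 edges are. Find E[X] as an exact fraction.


K_18 has 18!/(2^{9}·9!) = 34459425 labelled perfect matchings.
For each such perfect matching H, let X_H = 1 if all 9 edges of H are present in G. Then P[X_H = 1] = p^{9} = (7/9)^{9} = 40353607/387420489.
By linearity: E[X] = Σ_H E[X_H] = 34459425 · p^{9} = 34459425 · 40353607/387420489 = 17167433257975/4782969.
Numerically: E[X] ≈ 3.5893e+06.

E[X] = 34459425 · (7/9)^{9} = 17167433257975/4782969 ≈ 3.5893e+06.


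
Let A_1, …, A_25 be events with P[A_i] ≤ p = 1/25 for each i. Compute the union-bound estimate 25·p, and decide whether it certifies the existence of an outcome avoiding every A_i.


Union bound: P[∪_{i=1}^{25} A_i] ≤ Σ_i P[A_i] ≤ 25·p = 25·(1/25) = 1.
Numerically: 1 ≈ 1.00000.
Is 1 < 1? NO.
Since the bound 1 is ≥ 1, the union bound is uninformative here; it does NOT by itself certify existence.

25·p = 1 ≈ 1.00000; existence NOT certified by the union bound.


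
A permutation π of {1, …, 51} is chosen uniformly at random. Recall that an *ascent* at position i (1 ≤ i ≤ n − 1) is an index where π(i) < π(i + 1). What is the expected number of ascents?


Write X = Σ X_I over i = 1, …, 50, with X_I the indicator of one ascent.
There are 50 indicators.
For each fixed i, the pair (π(i), π(i+1)) is a uniformly random ordered pair of distinct values from {1, …, 51}; by symmetry P[π(i) < π(i+1)] = 1/2.
By linearity: E[X] = 50 · (1/2) = (51 − 1) · (1/2) = 25 ≈ 25.000.

E[X] = 25 = 25.000.


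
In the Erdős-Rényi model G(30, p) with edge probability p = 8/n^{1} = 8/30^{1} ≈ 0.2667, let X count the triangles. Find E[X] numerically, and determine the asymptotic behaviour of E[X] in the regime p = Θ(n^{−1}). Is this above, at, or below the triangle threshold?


Number of potential triangles: C(30, 3) = 4060.
Each occurs with probability p³ ≈ (0.2667)³ ≈ 1.896296e-02.
By linearity: E[X] = C(30, 3)·p³ ≈ 4060 · 1.896296e-02 ≈ 76.9896.
Here α = 1, so p = 8/n is exactly at the triangle threshold p ~ 1/n. Asymptotically E[X] → c³/6 = 8³/6 = 256/3 ≈ 85.3333, a bounded constant. In this regime the triangle count is asymptotically Poisson(c³/6).

E[X] ≈ 76.9896; in regime p = Θ(1/n^{1}) E[X] stays bounded (at the triangle threshold p ~ 1/n).


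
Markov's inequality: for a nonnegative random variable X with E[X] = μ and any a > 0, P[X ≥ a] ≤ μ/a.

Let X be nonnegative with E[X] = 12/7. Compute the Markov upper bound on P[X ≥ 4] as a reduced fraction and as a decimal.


μ = E[X] = 12/7, a = 4.
Markov: P[X ≥ 4] ≤ μ/a = (12/7)/4 = 3/7.
Numerically: ≈ 0.428571.
(Since a = 4 > μ = 1.714286, the bound 3/7 is < 1 and informative.)

P[X ≥ 4] ≤ 3/7 ≈ 0.428571.


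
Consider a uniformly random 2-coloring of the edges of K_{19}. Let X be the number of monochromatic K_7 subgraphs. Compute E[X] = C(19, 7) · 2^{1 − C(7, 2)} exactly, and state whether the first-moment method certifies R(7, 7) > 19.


E[X] = C(19, 7) · 2^{1 − 21} = 50388 · 2^{−20} = 50388/1048576.
As a reduced fraction: E[X] = 12597/262144 ≈ 0.048054.
Is E[X] < 1? YES.
Since E[X] < 1, there exists a 2-coloring of K_{19} with no monochromatic K_7; hence R(7, 7) > 19.

E[X] = 12597/262144 ≈ 0.048054; E[X] < 1, so R(7, 7) > 19.


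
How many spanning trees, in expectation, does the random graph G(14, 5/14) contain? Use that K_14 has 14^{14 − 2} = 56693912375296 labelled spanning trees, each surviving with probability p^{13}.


K_14 has 14^{14 − 2} = 56693912375296 labelled spanning trees.
For each such spanning tree H, let X_H = 1 if all 13 edges of H are present in G. Then P[X_H = 1] = p^{13} = (5/14)^{13} = 1220703125/793714773254144.
Summing the indicators: E[X] = Σ_H E[X_H] = 56693912375296 · p^{13} = 56693912375296 · 1220703125/793714773254144 = 1220703125/14.
Numerically: E[X] ≈ 8.72e+07.

E[X] = 56693912375296 · (5/14)^{13} = 1220703125/14 ≈ 8.72e+07.


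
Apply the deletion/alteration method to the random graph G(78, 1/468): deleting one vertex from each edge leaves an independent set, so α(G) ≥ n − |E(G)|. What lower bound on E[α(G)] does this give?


E[|E(G)|] = C(78, 2)·p = 3003 · (1/468) = 77/12.
E[α(G)] ≥ n − E[|E(G)|] = 78 − 77/12 = 859/12.
Numerically: ≈ 71.58333.
(This is only a lower bound; the true E[α(G)] may be larger.)

E[α(G)] ≥ 859/12 ≈ 71.58333.


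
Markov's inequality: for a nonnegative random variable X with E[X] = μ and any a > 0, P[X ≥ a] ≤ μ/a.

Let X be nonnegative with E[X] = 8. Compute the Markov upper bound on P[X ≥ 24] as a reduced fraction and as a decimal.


μ = E[X] = 8, a = 24.
Markov: P[X ≥ 24] ≤ μ/a = (8)/24 = 1/3.
Numerically: ≈ 0.333333.
(Since a = 24 > μ = 8.000000, the bound 1/3 is < 1 and informative.)

P[X ≥ 24] ≤ 1/3 ≈ 0.333333.


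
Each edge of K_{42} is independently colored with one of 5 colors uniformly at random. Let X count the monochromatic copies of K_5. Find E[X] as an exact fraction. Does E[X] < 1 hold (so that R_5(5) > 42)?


E[X] = C(42, 5) · 5^{1 − 10} = 850668 · 5^{−9} = 850668/1953125.
As a reduced fraction: E[X] = 850668/1953125 ≈ 0.435542.
Is E[X] < 1? YES.
Since E[X] < 1, there exists a 5-coloring of K_{42} with no monochromatic K_5; hence R_5(5) > 42.

E[X] = 850668/1953125 ≈ 0.435542; E[X] < 1, so R_5(5) > 42.


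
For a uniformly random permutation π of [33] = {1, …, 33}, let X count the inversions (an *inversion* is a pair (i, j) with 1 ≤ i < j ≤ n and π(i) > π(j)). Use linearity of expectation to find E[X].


Write X = Σ X_I over the C(33, 2) = 528 pairs i < j, with X_I the indicator of one inversion.
There are 528 indicators.
For each fixed pair i < j, the values π(i) and π(j) are two distinct elements of {1, …, 33} in uniformly random order; by symmetry P[π(i) > π(j)] = 1/2.
By linearity: E[X] = 528 · (1/2) = C(33, 2) · (1/2) = 528/2 = 264 ≈ 264.000000.

E[X] = 264 = 264.000000.


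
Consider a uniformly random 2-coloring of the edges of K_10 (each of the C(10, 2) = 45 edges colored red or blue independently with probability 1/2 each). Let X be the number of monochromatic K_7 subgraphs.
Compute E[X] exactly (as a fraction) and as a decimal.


Let X = Σ_S X_S over the C(10, 7) = 120 subsets S of size 7, where X_S = 1 if the K_7 on S is monochromatic.
For a fixed S, the K_7 on S has C(7, 2) = 21 edges. P[all 21 edges red] = (1/2)^21, and likewise for blue, so P[monochromatic] = 2·(1/2)^21 = 2^{1 − 21} = 1/1048576.
Summing: E[X] = C(10, 7) · 2^{1 − 21} = 120 · 1/1048576 = 15/131072.
Numerically: E[X] ≈ 0.000114.

E[X] = C(10,7)·2^(1−C(7,2)) = 15/131072 ≈ 0.000114.


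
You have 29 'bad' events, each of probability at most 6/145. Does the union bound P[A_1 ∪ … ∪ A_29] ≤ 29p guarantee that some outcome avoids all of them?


Union bound: P[∪_{i=1}^{29} A_i] ≤ Σ_i P[A_i] ≤ 29·p = 29·(6/145) = 6/5.
Numerically: 6/5 ≈ 1.2000.
Is 6/5 < 1? NO.
Since the bound 6/5 is ≥ 1, the union bound is uninformative here; it does NOT by itself certify existence.

29·p = 6/5 ≈ 1.2000; existence NOT certified by the union bound.


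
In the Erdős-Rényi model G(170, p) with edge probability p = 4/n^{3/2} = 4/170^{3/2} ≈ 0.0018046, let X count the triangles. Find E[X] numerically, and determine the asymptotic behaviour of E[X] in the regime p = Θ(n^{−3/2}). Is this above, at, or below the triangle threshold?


Number of potential triangles: C(170, 3) = 804440.
Each occurs with probability p³ ≈ (0.0018046)³ ≈ 5.8770560e-09.
By linearity: E[X] = C(170, 3)·p³ ≈ 804440 · 5.8770560e-09 ≈ 0.00473.
Since α = 3/2 > 1, p = c/n^{3/2} = o(1/n) is below the triangle threshold p ~ 1/n. Asymptotically E[X] ~ (c³/6)·n^{3(1−α)} = (4³/6)·n^{-1.5} → 0, so by Markov's inequality G has no triangles w.h.p.

E[X] ≈ 0.00473; in regime p = Θ(1/n^{3/2}) E[X] tends to 0 (below the triangle threshold p ~ 1/n).


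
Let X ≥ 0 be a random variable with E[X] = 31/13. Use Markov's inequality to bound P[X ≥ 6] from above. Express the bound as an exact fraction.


μ = E[X] = 31/13, a = 6.
Markov: P[X ≥ 6] ≤ μ/a = (31/13)/6 = 31/78.
Numerically: ≈ 0.3974.
(Since a = 6 > μ = 2.3846, the bound 31/78 is < 1 and informative.)

P[X ≥ 6] ≤ 31/78 ≈ 0.3974.


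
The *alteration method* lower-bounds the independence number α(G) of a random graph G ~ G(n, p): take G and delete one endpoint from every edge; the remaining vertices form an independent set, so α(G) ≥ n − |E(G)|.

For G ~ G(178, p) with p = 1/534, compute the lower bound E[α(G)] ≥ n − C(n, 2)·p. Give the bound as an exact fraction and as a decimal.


E[|E(G)|] = C(178, 2)·p = 15753 · (1/534) = 59/2.
E[α(G)] ≥ n − E[|E(G)|] = 178 − 59/2 = 297/2.
Numerically: ≈ 148.5000.
(This is only a lower bound; the true E[α(G)] may be larger.)

E[α(G)] ≥ 297/2 ≈ 148.5000.


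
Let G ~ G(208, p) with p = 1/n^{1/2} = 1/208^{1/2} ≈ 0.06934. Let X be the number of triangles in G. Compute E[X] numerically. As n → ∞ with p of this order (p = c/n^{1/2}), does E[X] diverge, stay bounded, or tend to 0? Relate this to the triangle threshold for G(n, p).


Number of potential triangles: C(208, 3) = 1478256.
Each occurs with probability p³ ≈ (0.06934)³ ≈ 3.333535e-04.
By linearity: E[X] = C(208, 3)·p³ ≈ 1478256 · 3.333535e-04 ≈ 492.7818.
Since α = 1/2 < 1, p = c/n^{1/2} ≫ 1/n is above the triangle threshold p ~ 1/n. Asymptotically E[X] ~ (c³/6)·n^{3(1−α)} = (1³/6)·n^{1.5} → ∞; triangles are abundant w.h.p.

E[X] ≈ 492.7818; in regime p = Θ(1/n^{1/2}) E[X] diverges (above the triangle threshold p ~ 1/n).
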